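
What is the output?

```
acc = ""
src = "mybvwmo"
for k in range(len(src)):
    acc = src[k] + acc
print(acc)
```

omwvbym

k=0: prepend 'm' → 'm'
k=1: prepend 'y' → 'ym'
k=2: prepend 'b' → 'bym'
k=3: prepend 'v' → 'vbym'
k=4: prepend 'w' → 'wvbym'
k=5: prepend 'm' → 'mwvbym'
k=6: prepend 'o' → 'omwvbym'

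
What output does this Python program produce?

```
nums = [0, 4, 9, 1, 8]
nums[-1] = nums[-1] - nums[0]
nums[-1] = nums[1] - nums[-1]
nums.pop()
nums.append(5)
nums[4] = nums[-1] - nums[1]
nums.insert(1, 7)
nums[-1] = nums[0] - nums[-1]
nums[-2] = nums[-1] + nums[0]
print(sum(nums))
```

nums[-1] = nums[-1]-nums[0] = 8-0 = 8 → [0, 4, 9, 1, 8]
nums[-1] = nums[1]-nums[-1] = 4-8 = -4 → [0, 4, 9, 1, -4]
pop() removes -4 → [0, 4, 9, 1]
append 5 → [0, 4, 9, 1, 5]
nums[4] = nums[-1]-nums[1] = 5-4 = 1 → [0, 4, 9, 1, 1]
insert 7 at 1 → [0, 7, 4, 9, 1, 1]
nums[-1] = nums[0]-nums[-1] = 0-1 = -1 → [0, 7, 4, 9, 1, -1]
nums[-2] = nums[-1]+nums[0] = (-1)+0 = -1 → [0, 7, 4, 9, -1, -1]
sum = 18

18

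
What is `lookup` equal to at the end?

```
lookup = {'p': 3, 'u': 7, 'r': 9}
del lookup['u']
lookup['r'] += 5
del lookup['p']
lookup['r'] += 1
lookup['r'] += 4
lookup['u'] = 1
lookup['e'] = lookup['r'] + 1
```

{'r': 19, 'u': 1, 'e': 20}

del 'u' → {'p': 3, 'r': 9}
lookup['r'] = 9+5 = 14 → {'p': 3, 'r': 14}
del 'p' → {'r': 14}
lookup['r'] = 14+1 = 15 → {'r': 15}
lookup['r'] = 15+4 = 19 → {'r': 19}
lookup['u'] = 1 → {'r': 19, 'u': 1}
lookup['e'] = lookup['r']+1 = 20 → {'r': 19, 'u': 1, 'e': 20}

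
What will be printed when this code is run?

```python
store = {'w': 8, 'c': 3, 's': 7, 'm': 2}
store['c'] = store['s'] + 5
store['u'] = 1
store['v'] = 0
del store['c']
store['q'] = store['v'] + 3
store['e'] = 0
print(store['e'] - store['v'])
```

0

store['c'] = store['s']+5 = 12 → {'w': 8, 'c': 12, 's': 7, 'm': 2}
store['u'] = 1 → {'w': 8, 'c': 12, 's': 7, 'm': 2, 'u': 1}
store['v'] = 0 → {'w': 8, 'c': 12, 's': 7, 'm': 2, 'u': 1, 'v': 0}
del 'c' → {'w': 8, 's': 7, 'm': 2, 'u': 1, 'v': 0}
store['q'] = store['v']+3 = 3 → {'w': 8, 's': 7, 'm': 2, 'u': 1, 'v': 0, 'q': 3}
store['e'] = 0 → {'w': 8, 's': 7, 'm': 2, 'u': 1, 'v': 0, 'q': 3, 'e': 0}
store['e']-store['v'] = 0-0 = 0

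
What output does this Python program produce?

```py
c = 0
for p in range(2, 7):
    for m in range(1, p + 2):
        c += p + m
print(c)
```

190

p=2,m=1: c = 0+3 = 3
p=2,m=2: c = 3+4 = 7
p=2,m=3: c = 7+5 = 12
p=3,m=1: c = 12+4 = 16
p=3,m=2: c = 16+5 = 21
p=3,m=3: c = 21+6 = 27
p=3,m=4: c = 27+7 = 34
p=4,m=1: c = 34+5 = 39
p=4,m=2: c = 39+6 = 45
p=4,m=3: c = 45+7 = 52
p=4,m=4: c = 52+8 = 60
p=4,m=5: c = 60+9 = 69
p=5,m=1: c = 69+6 = 75
p=5,m=2: c = 75+7 = 82
p=5,m=3: c = 82+8 = 90
p=5,m=4: c = 90+9 = 99
p=5,m=5: c = 99+10 = 109
p=5,m=6: c = 109+11 = 120
p=6,m=1: c = 120+7 = 127
p=6,m=2: c = 127+8 = 135
p=6,m=3: c = 135+9 = 144
p=6,m=4: c = 144+10 = 154
p=6,m=5: c = 154+11 = 165
p=6,m=6: c = 165+12 = 177
p=6,m=7: c = 177+13 = 190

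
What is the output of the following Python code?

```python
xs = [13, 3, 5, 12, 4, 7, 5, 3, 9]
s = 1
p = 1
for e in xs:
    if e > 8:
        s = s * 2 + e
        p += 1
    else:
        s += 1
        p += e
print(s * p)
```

e=13: >8, s = 1*2+13 = 15; p=2
e=3: not >8, s = 15+1 = 16; p=5
e=5: not >8, s = 16+1 = 17; p=10
e=12: >8, s = 17*2+12 = 46; p=11
e=4: not >8, s = 46+1 = 47; p=15
e=7: not >8, s = 47+1 = 48; p=22
e=5: not >8, s = 48+1 = 49; p=27
e=3: not >8, s = 49+1 = 50; p=30
e=9: >8, s = 50*2+9 = 109; p=31
s*p = 109*31 = 3379

3379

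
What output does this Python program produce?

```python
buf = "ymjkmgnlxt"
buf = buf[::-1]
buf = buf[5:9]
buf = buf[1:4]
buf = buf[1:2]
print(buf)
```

reverse → 'txlngmkjmy'
slice [5:9] → 'mkjm'
slice [1:4] → 'kjm'
slice [1:2] → 'j'

j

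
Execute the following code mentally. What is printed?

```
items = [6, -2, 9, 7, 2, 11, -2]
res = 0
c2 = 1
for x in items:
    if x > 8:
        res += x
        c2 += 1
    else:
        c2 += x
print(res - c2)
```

x=6: not >8; c2=7
x=-2: not >8; c2=5
x=9: >8, res = 0+9 = 9; c2=6
x=7: not >8; c2=13
x=2: not >8; c2=15
x=11: >8, res = 9+11 = 20; c2=16
x=-2: not >8; c2=14
res-c2 = 20-14 = 6

6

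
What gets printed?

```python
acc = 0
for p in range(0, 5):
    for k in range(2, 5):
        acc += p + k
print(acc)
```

75

p=0,k=2: acc = 0+2 = 2
p=0,k=3: acc = 2+3 = 5
p=0,k=4: acc = 5+4 = 9
p=1,k=2: acc = 9+3 = 12
p=1,k=3: acc = 12+4 = 16
p=1,k=4: acc = 16+5 = 21
p=2,k=2: acc = 21+4 = 25
p=2,k=3: acc = 25+5 = 30
p=2,k=4: acc = 30+6 = 36
p=3,k=2: acc = 36+5 = 41
p=3,k=3: acc = 41+6 = 47
p=3,k=4: acc = 47+7 = 54
p=4,k=2: acc = 54+6 = 60
p=4,k=3: acc = 60+7 = 67
p=4,k=4: acc = 67+8 = 75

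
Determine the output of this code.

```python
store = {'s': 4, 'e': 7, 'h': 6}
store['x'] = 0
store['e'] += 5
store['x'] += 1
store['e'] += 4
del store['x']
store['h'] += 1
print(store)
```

store['x'] = 0 → {'s': 4, 'e': 7, 'h': 6, 'x': 0}
store['e'] = 7+5 = 12 → {'s': 4, 'e': 12, 'h': 6, 'x': 0}
store['x'] = 0+1 = 1 → {'s': 4, 'e': 12, 'h': 6, 'x': 1}
store['e'] = 12+4 = 16 → {'s': 4, 'e': 16, 'h': 6, 'x': 1}
del 'x' → {'s': 4, 'e': 16, 'h': 6}
store['h'] = 6+1 = 7 → {'s': 4, 'e': 16, 'h': 7}

{'s': 4, 'e': 16, 'h': 7}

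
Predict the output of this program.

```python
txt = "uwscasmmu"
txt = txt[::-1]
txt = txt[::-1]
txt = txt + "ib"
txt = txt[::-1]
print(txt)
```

reverse → 'ummsacswu'
reverse → 'uwscasmmu'
+ 'ib' → 'uwscasmmuib'
reverse → 'biummsacswu'

biummsacswu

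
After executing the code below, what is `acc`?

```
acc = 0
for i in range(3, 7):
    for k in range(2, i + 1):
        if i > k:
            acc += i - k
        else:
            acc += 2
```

i=3,k=2: 3>2, acc = 0+1 = 1
i=3,k=3: not 3>3, acc = 1+2 = 3
i=4,k=2: 4>2, acc = 3+2 = 5
i=4,k=3: 4>3, acc = 5+1 = 6
i=4,k=4: not 4>4, acc = 6+2 = 8
i=5,k=2: 5>2, acc = 8+3 = 11
i=5,k=3: 5>3, acc = 11+2 = 13
i=5,k=4: 5>4, acc = 13+1 = 14
i=5,k=5: not 5>5, acc = 14+2 = 16
i=6,k=2: 6>2, acc = 16+4 = 20
i=6,k=3: 6>3, acc = 20+3 = 23
i=6,k=4: 6>4, acc = 23+2 = 25
i=6,k=5: 6>5, acc = 25+1 = 26
i=6,k=6: not 6>6, acc = 26+2 = 28

28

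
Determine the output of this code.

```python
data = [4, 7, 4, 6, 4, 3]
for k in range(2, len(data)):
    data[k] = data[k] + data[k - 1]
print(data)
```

[4, 7, 11, 17, 21, 24]

k=2: data[2] = 4+7 = 11 → [4, 7, 11, 6, 4, 3]
k=3: data[3] = 6+11 = 17 → [4, 7, 11, 17, 4, 3]
k=4: data[4] = 4+17 = 21 → [4, 7, 11, 17, 21, 3]
k=5: data[5] = 3+21 = 24 → [4, 7, 11, 17, 21, 24]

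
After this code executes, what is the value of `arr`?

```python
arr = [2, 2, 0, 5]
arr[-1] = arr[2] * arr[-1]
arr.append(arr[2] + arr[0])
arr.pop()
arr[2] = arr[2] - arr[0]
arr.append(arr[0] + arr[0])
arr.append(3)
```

[2, 2, -2, 0, 4, 3]

arr[-1] = arr[2]*arr[-1] = 0*5 = 0 → [2, 2, 0, 0]
append arr[2]+arr[0] = 0+2 = 2 → [2, 2, 0, 0, 2]
pop() removes 2 → [2, 2, 0, 0]
arr[2] = arr[2]-arr[0] = 0-2 = -2 → [2, 2, -2, 0]
append arr[0]+arr[0] = 2+2 = 4 → [2, 2, -2, 0, 4]
append 3 → [2, 2, -2, 0, 4, 3]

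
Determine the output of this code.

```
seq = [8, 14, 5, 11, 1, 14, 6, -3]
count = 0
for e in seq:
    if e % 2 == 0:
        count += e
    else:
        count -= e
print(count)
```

e=8: even, count = 0+8 = 8
e=14: even, count = 8+14 = 22
e=5: not even, count = 22-5 = 17
e=11: not even, count = 17-11 = 6
e=1: not even, count = 6-1 = 5
e=14: even, count = 5+14 = 19
e=6: even, count = 19+6 = 25
e=-3: not even, count = 25-(-3) = 28

28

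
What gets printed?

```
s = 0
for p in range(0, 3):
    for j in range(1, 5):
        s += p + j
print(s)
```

42

p=0,j=1: s = 0+1 = 1
p=0,j=2: s = 1+2 = 3
p=0,j=3: s = 3+3 = 6
p=0,j=4: s = 6+4 = 10
p=1,j=1: s = 10+2 = 12
p=1,j=2: s = 12+3 = 15
p=1,j=3: s = 15+4 = 19
p=1,j=4: s = 19+5 = 24
p=2,j=1: s = 24+3 = 27
p=2,j=2: s = 27+4 = 31
p=2,j=3: s = 31+5 = 36
p=2,j=4: s = 36+6 = 42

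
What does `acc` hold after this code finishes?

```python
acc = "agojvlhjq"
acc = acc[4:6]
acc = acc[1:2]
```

'l'

slice [4:6] → 'vl'
slice [1:2] → 'l'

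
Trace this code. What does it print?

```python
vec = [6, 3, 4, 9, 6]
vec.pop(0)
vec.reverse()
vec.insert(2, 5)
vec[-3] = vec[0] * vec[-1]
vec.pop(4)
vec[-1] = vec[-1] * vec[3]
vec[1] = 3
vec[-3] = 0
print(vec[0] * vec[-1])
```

pop(0) removes 6 → [3, 4, 9, 6]
reverse → [6, 9, 4, 3]
insert 5 at 2 → [6, 9, 5, 4, 3]
vec[-3] = vec[0]*vec[-1] = 6*3 = 18 → [6, 9, 18, 4, 3]
pop(4) removes 3 → [6, 9, 18, 4]
vec[-1] = vec[-1]*vec[3] = 4*4 = 16 → [6, 9, 18, 16]
vec[1] = 3 → [6, 3, 18, 16]
vec[-3] = 0 → [6, 0, 18, 16]
vec[0]*vec[-1] = 6*16 = 96

96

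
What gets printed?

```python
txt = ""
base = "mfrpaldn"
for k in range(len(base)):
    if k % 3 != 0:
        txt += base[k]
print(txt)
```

fraln

k=0: skip
k=1: add 'f' → 'f'
k=2: add 'r' → 'fr'
k=3: skip
k=4: add 'a' → 'fra'
k=5: add 'l' → 'fral'
k=6: skip
k=7: add 'n' → 'fraln'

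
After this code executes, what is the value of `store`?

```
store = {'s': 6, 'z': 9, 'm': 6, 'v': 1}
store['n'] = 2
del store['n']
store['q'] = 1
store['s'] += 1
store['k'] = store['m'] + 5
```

{'s': 7, 'z': 9, 'm': 6, 'v': 1, 'q': 1, 'k': 11}

store['n'] = 2 → {'s': 6, 'z': 9, 'm': 6, 'v': 1, 'n': 2}
del 'n' → {'s': 6, 'z': 9, 'm': 6, 'v': 1}
store['q'] = 1 → {'s': 6, 'z': 9, 'm': 6, 'v': 1, 'q': 1}
store['s'] = 6+1 = 7 → {'s': 7, 'z': 9, 'm': 6, 'v': 1, 'q': 1}
store['k'] = store['m']+5 = 11 → {'s': 7, 'z': 9, 'm': 6, 'v': 1, 'q': 1, 'k': 11}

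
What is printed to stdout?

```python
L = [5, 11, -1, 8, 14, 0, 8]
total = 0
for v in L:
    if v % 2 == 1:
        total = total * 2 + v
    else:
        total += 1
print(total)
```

45

v=5: odd, total = 0*2+5 = 5
v=11: odd, total = 5*2+11 = 21
v=-1: odd, total = 21*2+(-1) = 41
v=8: not odd, total = 41+1 = 42
v=14: not odd, total = 42+1 = 43
v=0: not odd, total = 43+1 = 44
v=8: not odd, total = 44+1 = 45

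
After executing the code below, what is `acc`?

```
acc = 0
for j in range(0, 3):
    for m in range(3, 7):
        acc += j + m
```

66

j=0,m=3: acc = 0+3 = 3
j=0,m=4: acc = 3+4 = 7
j=0,m=5: acc = 7+5 = 12
j=0,m=6: acc = 12+6 = 18
j=1,m=3: acc = 18+4 = 22
j=1,m=4: acc = 22+5 = 27
j=1,m=5: acc = 27+6 = 33
j=1,m=6: acc = 33+7 = 40
j=2,m=3: acc = 40+5 = 45
j=2,m=4: acc = 45+6 = 51
j=2,m=5: acc = 51+7 = 58
j=2,m=6: acc = 58+8 = 66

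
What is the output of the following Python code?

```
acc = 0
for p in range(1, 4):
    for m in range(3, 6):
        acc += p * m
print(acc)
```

72

p=1,m=3: acc = 0+3 = 3
p=1,m=4: acc = 3+4 = 7
p=1,m=5: acc = 7+5 = 12
p=2,m=3: acc = 12+6 = 18
p=2,m=4: acc = 18+8 = 26
p=2,m=5: acc = 26+10 = 36
p=3,m=3: acc = 36+9 = 45
p=3,m=4: acc = 45+12 = 57
p=3,m=5: acc = 57+15 = 72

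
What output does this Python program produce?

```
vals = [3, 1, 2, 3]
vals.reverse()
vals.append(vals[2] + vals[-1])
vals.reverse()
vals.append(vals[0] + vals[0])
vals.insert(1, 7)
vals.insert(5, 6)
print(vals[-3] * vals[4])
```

12

reverse → [3, 2, 1, 3]
append vals[2]+vals[-1] = 1+3 = 4 → [3, 2, 1, 3, 4]
reverse → [4, 3, 1, 2, 3]
append vals[0]+vals[0] = 4+4 = 8 → [4, 3, 1, 2, 3, 8]
insert 7 at 1 → [4, 7, 3, 1, 2, 3, 8]
insert 6 at 5 → [4, 7, 3, 1, 2, 6, 3, 8]
vals[-3]*vals[4] = 6*2 = 12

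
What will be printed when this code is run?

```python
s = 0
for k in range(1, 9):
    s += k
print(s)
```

36

k=1: s = 0+1 = 1
k=2: s = 1+2 = 3
k=3: s = 3+3 = 6
k=4: s = 6+4 = 10
k=5: s = 10+5 = 15
k=6: s = 15+6 = 21
k=7: s = 21+7 = 28
k=8: s = 28+8 = 36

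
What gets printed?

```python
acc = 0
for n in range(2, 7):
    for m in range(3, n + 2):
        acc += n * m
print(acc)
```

315

n=2,m=3: acc = 0+6 = 6
n=3,m=3: acc = 6+9 = 15
n=3,m=4: acc = 15+12 = 27
n=4,m=3: acc = 27+12 = 39
n=4,m=4: acc = 39+16 = 55
n=4,m=5: acc = 55+20 = 75
n=5,m=3: acc = 75+15 = 90
n=5,m=4: acc = 90+20 = 110
n=5,m=5: acc = 110+25 = 135
n=5,m=6: acc = 135+30 = 165
n=6,m=3: acc = 165+18 = 183
n=6,m=4: acc = 183+24 = 207
n=6,m=5: acc = 207+30 = 237
n=6,m=6: acc = 237+36 = 273
n=6,m=7: acc = 273+42 = 315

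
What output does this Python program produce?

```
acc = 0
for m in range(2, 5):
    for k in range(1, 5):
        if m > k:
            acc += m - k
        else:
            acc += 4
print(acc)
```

34

m=2,k=1: 2>1, acc = 0+1 = 1
m=2,k=2: not 2>2, acc = 1+4 = 5
m=2,k=3: not 2>3, acc = 5+4 = 9
m=2,k=4: not 2>4, acc = 9+4 = 13
m=3,k=1: 3>1, acc = 13+2 = 15
m=3,k=2: 3>2, acc = 15+1 = 16
m=3,k=3: not 3>3, acc = 16+4 = 20
m=3,k=4: not 3>4, acc = 20+4 = 24
m=4,k=1: 4>1, acc = 24+3 = 27
m=4,k=2: 4>2, acc = 27+2 = 29
m=4,k=3: 4>3, acc = 29+1 = 30
m=4,k=4: not 4>4, acc = 30+4 = 34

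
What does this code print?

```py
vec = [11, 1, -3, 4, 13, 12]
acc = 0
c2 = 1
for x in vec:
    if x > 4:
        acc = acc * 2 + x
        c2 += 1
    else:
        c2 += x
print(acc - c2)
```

76

x=11: >4, acc = 0*2+11 = 11; c2=2
x=1: not >4; c2=3
x=-3: not >4; c2=0
x=4: not >4; c2=4
x=13: >4, acc = 11*2+13 = 35; c2=5
x=12: >4, acc = 35*2+12 = 82; c2=6
acc-c2 = 82-6 = 76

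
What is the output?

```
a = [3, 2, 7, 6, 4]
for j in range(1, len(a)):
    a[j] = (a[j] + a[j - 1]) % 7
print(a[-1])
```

j=1: a[1] = (2+3)%7 = 5 → [3, 5, 7, 6, 4]
j=2: a[2] = (7+5)%7 = 5 → [3, 5, 5, 6, 4]
j=3: a[3] = (6+5)%7 = 4 → [3, 5, 5, 4, 4]
j=4: a[4] = (4+4)%7 = 1 → [3, 5, 5, 4, 1]

1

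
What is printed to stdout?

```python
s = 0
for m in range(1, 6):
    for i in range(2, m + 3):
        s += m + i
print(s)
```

m=1,i=2: s = 0+3 = 3
m=1,i=3: s = 3+4 = 7
m=2,i=2: s = 7+4 = 11
m=2,i=3: s = 11+5 = 16
m=2,i=4: s = 16+6 = 22
m=3,i=2: s = 22+5 = 27
m=3,i=3: s = 27+6 = 33
m=3,i=4: s = 33+7 = 40
m=3,i=5: s = 40+8 = 48
m=4,i=2: s = 48+6 = 54
m=4,i=3: s = 54+7 = 61
m=4,i=4: s = 61+8 = 69
m=4,i=5: s = 69+9 = 78
m=4,i=6: s = 78+10 = 88
m=5,i=2: s = 88+7 = 95
m=5,i=3: s = 95+8 = 103
m=5,i=4: s = 103+9 = 112
m=5,i=5: s = 112+10 = 122
m=5,i=6: s = 122+11 = 133
m=5,i=7: s = 133+12 = 145

145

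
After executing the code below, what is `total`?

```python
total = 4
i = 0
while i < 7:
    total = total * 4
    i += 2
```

1024

i=0: total = 4*4 = 16
i=2: total = 16*4 = 64
i=4: total = 64*4 = 256
i=6: total = 256*4 = 1024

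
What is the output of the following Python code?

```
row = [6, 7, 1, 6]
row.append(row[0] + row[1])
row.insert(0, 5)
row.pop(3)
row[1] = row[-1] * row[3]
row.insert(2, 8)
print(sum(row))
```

append row[0]+row[1] = 6+7 = 13 → [6, 7, 1, 6, 13]
insert 5 at 0 → [5, 6, 7, 1, 6, 13]
pop(3) removes 1 → [5, 6, 7, 6, 13]
row[1] = row[-1]*row[3] = 13*6 = 78 → [5, 78, 7, 6, 13]
insert 8 at 2 → [5, 78, 8, 7, 6, 13]
sum = 117

117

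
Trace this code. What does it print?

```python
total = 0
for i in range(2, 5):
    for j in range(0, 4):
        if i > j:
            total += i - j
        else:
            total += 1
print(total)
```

22

i=2,j=0: 2>0, total = 0+2 = 2
i=2,j=1: 2>1, total = 2+1 = 3
i=2,j=2: not 2>2, total = 3+1 = 4
i=2,j=3: not 2>3, total = 4+1 = 5
i=3,j=0: 3>0, total = 5+3 = 8
i=3,j=1: 3>1, total = 8+2 = 10
i=3,j=2: 3>2, total = 10+1 = 11
i=3,j=3: not 3>3, total = 11+1 = 12
i=4,j=0: 4>0, total = 12+4 = 16
i=4,j=1: 4>1, total = 16+3 = 19
i=4,j=2: 4>2, total = 19+2 = 21
i=4,j=3: 4>3, total = 21+1 = 22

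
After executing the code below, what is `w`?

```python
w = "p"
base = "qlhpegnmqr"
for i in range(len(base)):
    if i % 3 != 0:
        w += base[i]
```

'plhegmq'

i=0: skip
i=1: add 'l' → 'pl'
i=2: add 'h' → 'plh'
i=3: skip
i=4: add 'e' → 'plhe'
i=5: add 'g' → 'plheg'
i=6: skip
i=7: add 'm' → 'plhegm'
i=8: add 'q' → 'plhegmq'
i=9: skip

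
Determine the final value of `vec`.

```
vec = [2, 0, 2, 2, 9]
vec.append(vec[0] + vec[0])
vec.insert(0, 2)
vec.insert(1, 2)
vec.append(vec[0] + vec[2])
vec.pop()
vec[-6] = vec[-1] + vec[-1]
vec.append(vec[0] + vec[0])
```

[2, 2, 8, 0, 2, 2, 9, 4, 4]

append vec[0]+vec[0] = 2+2 = 4 → [2, 0, 2, 2, 9, 4]
insert 2 at 0 → [2, 2, 0, 2, 2, 9, 4]
insert 2 at 1 → [2, 2, 2, 0, 2, 2, 9, 4]
append vec[0]+vec[2] = 2+2 = 4 → [2, 2, 2, 0, 2, 2, 9, 4, 4]
pop() removes 4 → [2, 2, 2, 0, 2, 2, 9, 4]
vec[-6] = vec[-1]+vec[-1] = 4+4 = 8 → [2, 2, 8, 0, 2, 2, 9, 4]
append vec[0]+vec[0] = 2+2 = 4 → [2, 2, 8, 0, 2, 2, 9, 4, 4]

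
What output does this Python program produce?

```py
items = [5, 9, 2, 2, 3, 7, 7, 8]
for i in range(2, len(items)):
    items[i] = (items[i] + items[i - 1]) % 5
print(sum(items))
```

i=2: items[2] = (2+9)%5 = 1 → [5, 9, 1, 2, 3, 7, 7, 8]
i=3: items[3] = (2+1)%5 = 3 → [5, 9, 1, 3, 3, 7, 7, 8]
i=4: items[4] = (3+3)%5 = 1 → [5, 9, 1, 3, 1, 7, 7, 8]
i=5: items[5] = (7+1)%5 = 3 → [5, 9, 1, 3, 1, 3, 7, 8]
i=6: items[6] = (7+3)%5 = 0 → [5, 9, 1, 3, 1, 3, 0, 8]
i=7: items[7] = (8+0)%5 = 3 → [5, 9, 1, 3, 1, 3, 0, 3]
sum = 25

25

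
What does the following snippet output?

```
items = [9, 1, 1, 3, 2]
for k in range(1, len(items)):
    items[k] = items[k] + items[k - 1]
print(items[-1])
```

k=1: items[1] = 1+9 = 10 → [9, 10, 1, 3, 2]
k=2: items[2] = 1+10 = 11 → [9, 10, 11, 3, 2]
k=3: items[3] = 3+11 = 14 → [9, 10, 11, 14, 2]
k=4: items[4] = 2+14 = 16 → [9, 10, 11, 14, 16]

16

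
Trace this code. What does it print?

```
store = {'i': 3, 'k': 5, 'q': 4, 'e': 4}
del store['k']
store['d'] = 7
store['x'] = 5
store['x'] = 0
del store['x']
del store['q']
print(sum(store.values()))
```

del 'k' → {'i': 3, 'q': 4, 'e': 4}
store['d'] = 7 → {'i': 3, 'q': 4, 'e': 4, 'd': 7}
store['x'] = 5 → {'i': 3, 'q': 4, 'e': 4, 'd': 7, 'x': 5}
store['x'] = 0 → {'i': 3, 'q': 4, 'e': 4, 'd': 7, 'x': 0}
del 'x' → {'i': 3, 'q': 4, 'e': 4, 'd': 7}
del 'q' → {'i': 3, 'e': 4, 'd': 7}
sum of values = 14

14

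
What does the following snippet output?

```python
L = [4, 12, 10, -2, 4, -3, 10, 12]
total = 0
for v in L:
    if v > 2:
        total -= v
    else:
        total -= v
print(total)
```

-47

v=4: >2, total = 0-4 = -4
v=12: >2, total = (-4)-12 = -16
v=10: >2, total = (-16)-10 = -26
v=-2: not >2, total = (-26)-(-2) = -24
v=4: >2, total = (-24)-4 = -28
v=-3: not >2, total = (-28)-(-3) = -25
v=10: >2, total = (-25)-10 = -35
v=12: >2, total = (-35)-12 = -47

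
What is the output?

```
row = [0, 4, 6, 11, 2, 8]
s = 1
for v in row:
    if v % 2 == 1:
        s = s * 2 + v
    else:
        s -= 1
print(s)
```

5

v=0: not odd, s = 1-1 = 0
v=4: not odd, s = 0-1 = -1
v=6: not odd, s = (-1)-1 = -2
v=11: odd, s = (-2)*2+11 = 7
v=2: not odd, s = 7-1 = 6
v=8: not odd, s = 6-1 = 5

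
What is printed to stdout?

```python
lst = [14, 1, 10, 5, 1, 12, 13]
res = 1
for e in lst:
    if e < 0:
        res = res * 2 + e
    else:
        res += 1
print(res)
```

e=14: not <0, res = 1+1 = 2
e=1: not <0, res = 2+1 = 3
e=10: not <0, res = 3+1 = 4
e=5: not <0, res = 4+1 = 5
e=1: not <0, res = 5+1 = 6
e=12: not <0, res = 6+1 = 7
e=13: not <0, res = 7+1 = 8

8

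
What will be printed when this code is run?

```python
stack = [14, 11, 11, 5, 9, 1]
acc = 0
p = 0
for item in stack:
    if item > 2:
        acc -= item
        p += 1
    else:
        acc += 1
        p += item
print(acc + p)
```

-43

item=14: >2, acc = 0-14 = -14; p=1
item=11: >2, acc = (-14)-11 = -25; p=2
item=11: >2, acc = (-25)-11 = -36; p=3
item=5: >2, acc = (-36)-5 = -41; p=4
item=9: >2, acc = (-41)-9 = -50; p=5
item=1: not >2, acc = (-50)+1 = -49; p=6
acc+p = (-49)+6 = -43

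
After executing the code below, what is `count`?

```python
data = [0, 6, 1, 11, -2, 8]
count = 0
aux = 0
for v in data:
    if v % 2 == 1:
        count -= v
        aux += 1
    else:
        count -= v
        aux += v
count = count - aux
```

-38

v=0: not odd, count = 0-0 = 0; aux=0
v=6: not odd, count = 0-6 = -6; aux=6
v=1: odd, count = (-6)-1 = -7; aux=7
v=11: odd, count = (-7)-11 = -18; aux=8
v=-2: not odd, count = (-18)-(-2) = -16; aux=6
v=8: not odd, count = (-16)-8 = -24; aux=14
count-aux = (-24)-14 = -38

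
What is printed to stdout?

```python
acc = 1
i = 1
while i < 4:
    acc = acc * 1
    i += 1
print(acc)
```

1

i=1: acc = 1*1 = 1
i=2: acc = 1*1 = 1
i=3: acc = 1*1 = 1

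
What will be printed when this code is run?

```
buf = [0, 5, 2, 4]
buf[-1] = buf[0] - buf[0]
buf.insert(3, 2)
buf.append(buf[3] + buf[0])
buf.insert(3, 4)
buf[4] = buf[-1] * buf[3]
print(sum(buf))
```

21

buf[-1] = buf[0]-buf[0] = 0-0 = 0 → [0, 5, 2, 0]
insert 2 at 3 → [0, 5, 2, 2, 0]
append buf[3]+buf[0] = 2+0 = 2 → [0, 5, 2, 2, 0, 2]
insert 4 at 3 → [0, 5, 2, 4, 2, 0, 2]
buf[4] = buf[-1]*buf[3] = 2*4 = 8 → [0, 5, 2, 4, 8, 0, 2]
sum = 21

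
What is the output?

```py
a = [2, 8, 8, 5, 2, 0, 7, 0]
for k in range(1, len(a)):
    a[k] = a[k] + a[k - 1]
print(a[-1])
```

32

k=1: a[1] = 8+2 = 10 → [2, 10, 8, 5, 2, 0, 7, 0]
k=2: a[2] = 8+10 = 18 → [2, 10, 18, 5, 2, 0, 7, 0]
k=3: a[3] = 5+18 = 23 → [2, 10, 18, 23, 2, 0, 7, 0]
k=4: a[4] = 2+23 = 25 → [2, 10, 18, 23, 25, 0, 7, 0]
k=5: a[5] = 0+25 = 25 → [2, 10, 18, 23, 25, 25, 7, 0]
k=6: a[6] = 7+25 = 32 → [2, 10, 18, 23, 25, 25, 32, 0]
k=7: a[7] = 0+32 = 32 → [2, 10, 18, 23, 25, 25, 32, 32]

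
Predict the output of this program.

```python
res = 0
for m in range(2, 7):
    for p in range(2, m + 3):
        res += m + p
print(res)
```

215

m=2,p=2: res = 0+4 = 4
m=2,p=3: res = 4+5 = 9
m=2,p=4: res = 9+6 = 15
m=3,p=2: res = 15+5 = 20
m=3,p=3: res = 20+6 = 26
m=3,p=4: res = 26+7 = 33
m=3,p=5: res = 33+8 = 41
m=4,p=2: res = 41+6 = 47
m=4,p=3: res = 47+7 = 54
m=4,p=4: res = 54+8 = 62
m=4,p=5: res = 62+9 = 71
m=4,p=6: res = 71+10 = 81
m=5,p=2: res = 81+7 = 88
m=5,p=3: res = 88+8 = 96
m=5,p=4: res = 96+9 = 105
m=5,p=5: res = 105+10 = 115
m=5,p=6: res = 115+11 = 126
m=5,p=7: res = 126+12 = 138
m=6,p=2: res = 138+8 = 146
m=6,p=3: res = 146+9 = 155
m=6,p=4: res = 155+10 = 165
m=6,p=5: res = 165+11 = 176
m=6,p=6: res = 176+12 = 188
m=6,p=7: res = 188+13 = 201
m=6,p=8: res = 201+14 = 215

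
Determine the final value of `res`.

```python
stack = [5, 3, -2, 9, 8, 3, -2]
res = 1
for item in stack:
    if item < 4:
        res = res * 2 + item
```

item=5: not <4
item=3: <4, res = 1*2+3 = 5
item=-2: <4, res = 5*2+(-2) = 8
item=9: not <4
item=8: not <4
item=3: <4, res = 8*2+3 = 19
item=-2: <4, res = 19*2+(-2) = 36

36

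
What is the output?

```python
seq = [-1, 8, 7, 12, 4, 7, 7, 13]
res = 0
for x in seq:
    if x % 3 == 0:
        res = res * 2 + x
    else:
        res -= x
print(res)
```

-47

x=-1: not %3==0, res = 0-(-1) = 1
x=8: not %3==0, res = 1-8 = -7
x=7: not %3==0, res = (-7)-7 = -14
x=12: %3==0, res = (-14)*2+12 = -16
x=4: not %3==0, res = (-16)-4 = -20
x=7: not %3==0, res = (-20)-7 = -27
x=7: not %3==0, res = (-27)-7 = -34
x=13: not %3==0, res = (-34)-13 = -47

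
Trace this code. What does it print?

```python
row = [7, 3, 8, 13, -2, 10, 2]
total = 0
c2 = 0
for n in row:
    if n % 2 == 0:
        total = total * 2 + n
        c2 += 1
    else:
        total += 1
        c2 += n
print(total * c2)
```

n=7: not even, total = 0+1 = 1; c2=7
n=3: not even, total = 1+1 = 2; c2=10
n=8: even, total = 2*2+8 = 12; c2=11
n=13: not even, total = 12+1 = 13; c2=24
n=-2: even, total = 13*2+(-2) = 24; c2=25
n=10: even, total = 24*2+10 = 58; c2=26
n=2: even, total = 58*2+2 = 118; c2=27
total*c2 = 118*27 = 3186

3186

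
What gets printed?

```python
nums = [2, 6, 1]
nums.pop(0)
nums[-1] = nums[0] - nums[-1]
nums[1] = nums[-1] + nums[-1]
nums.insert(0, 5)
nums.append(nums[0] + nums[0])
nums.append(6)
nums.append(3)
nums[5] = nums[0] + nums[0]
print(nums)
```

pop(0) removes 2 → [6, 1]
nums[-1] = nums[0]-nums[-1] = 6-1 = 5 → [6, 5]
nums[1] = nums[-1]+nums[-1] = 5+5 = 10 → [6, 10]
insert 5 at 0 → [5, 6, 10]
append nums[0]+nums[0] = 5+5 = 10 → [5, 6, 10, 10]
append 6 → [5, 6, 10, 10, 6]
append 3 → [5, 6, 10, 10, 6, 3]
nums[5] = nums[0]+nums[0] = 5+5 = 10 → [5, 6, 10, 10, 6, 10]

[5, 6, 10, 10, 6, 10]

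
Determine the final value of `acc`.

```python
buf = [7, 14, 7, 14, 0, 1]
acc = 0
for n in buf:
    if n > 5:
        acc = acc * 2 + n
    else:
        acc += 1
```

n=7: >5, acc = 0*2+7 = 7
n=14: >5, acc = 7*2+14 = 28
n=7: >5, acc = 28*2+7 = 63
n=14: >5, acc = 63*2+14 = 140
n=0: not >5, acc = 140+1 = 141
n=1: not >5, acc = 141+1 = 142

142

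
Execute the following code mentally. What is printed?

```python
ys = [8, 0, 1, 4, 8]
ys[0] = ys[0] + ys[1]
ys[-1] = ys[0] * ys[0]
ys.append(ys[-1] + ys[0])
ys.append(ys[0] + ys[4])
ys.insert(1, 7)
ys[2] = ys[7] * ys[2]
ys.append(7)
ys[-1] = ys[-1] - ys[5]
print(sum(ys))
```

171

ys[0] = ys[0]+ys[1] = 8+0 = 8 → [8, 0, 1, 4, 8]
ys[-1] = ys[0]*ys[0] = 8*8 = 64 → [8, 0, 1, 4, 64]
append ys[-1]+ys[0] = 64+8 = 72 → [8, 0, 1, 4, 64, 72]
append ys[0]+ys[4] = 8+64 = 72 → [8, 0, 1, 4, 64, 72, 72]
insert 7 at 1 → [8, 7, 0, 1, 4, 64, 72, 72]
ys[2] = ys[7]*ys[2] = 72*0 = 0 → [8, 7, 0, 1, 4, 64, 72, 72]
append 7 → [8, 7, 0, 1, 4, 64, 72, 72, 7]
ys[-1] = ys[-1]-ys[5] = 7-64 = -57 → [8, 7, 0, 1, 4, 64, 72, 72, -57]
sum = 171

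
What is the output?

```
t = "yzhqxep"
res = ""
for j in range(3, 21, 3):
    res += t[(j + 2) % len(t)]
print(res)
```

ezxyqp

j=3: add t[5]='e' → 'e'
j=6: add t[1]='z' → 'ez'
j=9: add t[4]='x' → 'ezx'
j=12: add t[0]='y' → 'ezxy'
j=15: add t[3]='q' → 'ezxyq'
j=18: add t[6]='p' → 'ezxyqp'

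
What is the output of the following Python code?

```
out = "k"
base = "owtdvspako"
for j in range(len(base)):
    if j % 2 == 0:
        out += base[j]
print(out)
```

kotvpk

j=0: add 'o' → 'ko'
j=1: skip
j=2: add 't' → 'kot'
j=3: skip
j=4: add 'v' → 'kotv'
j=5: skip
j=6: add 'p' → 'kotvp'
j=7: skip
j=8: add 'k' → 'kotvpk'
j=9: skip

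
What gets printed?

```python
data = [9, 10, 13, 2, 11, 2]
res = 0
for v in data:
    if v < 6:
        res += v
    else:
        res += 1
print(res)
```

v=9: not <6, res = 0+1 = 1
v=10: not <6, res = 1+1 = 2
v=13: not <6, res = 2+1 = 3
v=2: <6, res = 3+2 = 5
v=11: not <6, res = 5+1 = 6
v=2: <6, res = 6+2 = 8

8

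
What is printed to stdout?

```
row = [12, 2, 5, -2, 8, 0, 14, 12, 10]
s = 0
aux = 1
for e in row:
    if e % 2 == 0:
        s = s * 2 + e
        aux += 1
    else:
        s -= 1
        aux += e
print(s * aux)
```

24556

e=12: even, s = 0*2+12 = 12; aux=2
e=2: even, s = 12*2+2 = 26; aux=3
e=5: not even, s = 26-1 = 25; aux=8
e=-2: even, s = 25*2+(-2) = 48; aux=9
e=8: even, s = 48*2+8 = 104; aux=10
e=0: even, s = 104*2+0 = 208; aux=11
e=14: even, s = 208*2+14 = 430; aux=12
e=12: even, s = 430*2+12 = 872; aux=13
e=10: even, s = 872*2+10 = 1754; aux=14
s*aux = 1754*14 = 24556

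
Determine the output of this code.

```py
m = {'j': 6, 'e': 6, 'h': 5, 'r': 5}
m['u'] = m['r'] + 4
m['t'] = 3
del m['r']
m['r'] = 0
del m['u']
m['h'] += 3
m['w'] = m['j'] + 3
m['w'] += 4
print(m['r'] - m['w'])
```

m['u'] = m['r']+4 = 9 → {'j': 6, 'e': 6, 'h': 5, 'r': 5, 'u': 9}
m['t'] = 3 → {'j': 6, 'e': 6, 'h': 5, 'r': 5, 'u': 9, 't': 3}
del 'r' → {'j': 6, 'e': 6, 'h': 5, 'u': 9, 't': 3}
m['r'] = 0 → {'j': 6, 'e': 6, 'h': 5, 'u': 9, 't': 3, 'r': 0}
del 'u' → {'j': 6, 'e': 6, 'h': 5, 't': 3, 'r': 0}
m['h'] = 5+3 = 8 → {'j': 6, 'e': 6, 'h': 8, 't': 3, 'r': 0}
m['w'] = m['j']+3 = 9 → {'j': 6, 'e': 6, 'h': 8, 't': 3, 'r': 0, 'w': 9}
m['w'] = 9+4 = 13 → {'j': 6, 'e': 6, 'h': 8, 't': 3, 'r': 0, 'w': 13}
m['r']-m['w'] = 0-13 = -13

-13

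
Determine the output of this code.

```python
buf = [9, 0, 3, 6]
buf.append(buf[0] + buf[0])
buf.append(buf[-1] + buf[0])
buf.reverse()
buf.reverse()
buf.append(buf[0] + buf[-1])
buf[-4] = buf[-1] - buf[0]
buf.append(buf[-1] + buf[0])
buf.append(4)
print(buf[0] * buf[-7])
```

append buf[0]+buf[0] = 9+9 = 18 → [9, 0, 3, 6, 18]
append buf[-1]+buf[0] = 18+9 = 27 → [9, 0, 3, 6, 18, 27]
reverse → [27, 18, 6, 3, 0, 9]
reverse → [9, 0, 3, 6, 18, 27]
append buf[0]+buf[-1] = 9+27 = 36 → [9, 0, 3, 6, 18, 27, 36]
buf[-4] = buf[-1]-buf[0] = 36-9 = 27 → [9, 0, 3, 27, 18, 27, 36]
append buf[-1]+buf[0] = 36+9 = 45 → [9, 0, 3, 27, 18, 27, 36, 45]
append 4 → [9, 0, 3, 27, 18, 27, 36, 45, 4]
buf[0]*buf[-7] = 9*3 = 27

27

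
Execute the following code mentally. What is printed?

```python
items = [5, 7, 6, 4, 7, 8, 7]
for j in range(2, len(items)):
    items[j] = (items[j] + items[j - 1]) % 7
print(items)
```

[5, 7, 6, 3, 3, 4, 4]

j=2: items[2] = (6+7)%7 = 6 → [5, 7, 6, 4, 7, 8, 7]
j=3: items[3] = (4+6)%7 = 3 → [5, 7, 6, 3, 7, 8, 7]
j=4: items[4] = (7+3)%7 = 3 → [5, 7, 6, 3, 3, 8, 7]
j=5: items[5] = (8+3)%7 = 4 → [5, 7, 6, 3, 3, 4, 7]
j=6: items[6] = (7+4)%7 = 4 → [5, 7, 6, 3, 3, 4, 4]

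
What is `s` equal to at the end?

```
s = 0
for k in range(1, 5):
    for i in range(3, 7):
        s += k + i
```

k=1,i=3: s = 0+4 = 4
k=1,i=4: s = 4+5 = 9
k=1,i=5: s = 9+6 = 15
k=1,i=6: s = 15+7 = 22
k=2,i=3: s = 22+5 = 27
k=2,i=4: s = 27+6 = 33
k=2,i=5: s = 33+7 = 40
k=2,i=6: s = 40+8 = 48
k=3,i=3: s = 48+6 = 54
k=3,i=4: s = 54+7 = 61
k=3,i=5: s = 61+8 = 69
k=3,i=6: s = 69+9 = 78
k=4,i=3: s = 78+7 = 85
k=4,i=4: s = 85+8 = 93
k=4,i=5: s = 93+9 = 102
k=4,i=6: s = 102+10 = 112

112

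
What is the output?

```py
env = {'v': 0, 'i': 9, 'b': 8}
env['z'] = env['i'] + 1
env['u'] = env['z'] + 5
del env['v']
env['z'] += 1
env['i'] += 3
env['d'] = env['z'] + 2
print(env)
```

env['z'] = env['i']+1 = 10 → {'v': 0, 'i': 9, 'b': 8, 'z': 10}
env['u'] = env['z']+5 = 15 → {'v': 0, 'i': 9, 'b': 8, 'z': 10, 'u': 15}
del 'v' → {'i': 9, 'b': 8, 'z': 10, 'u': 15}
env['z'] = 10+1 = 11 → {'i': 9, 'b': 8, 'z': 11, 'u': 15}
env['i'] = 9+3 = 12 → {'i': 12, 'b': 8, 'z': 11, 'u': 15}
env['d'] = env['z']+2 = 13 → {'i': 12, 'b': 8, 'z': 11, 'u': 15, 'd': 13}

{'i': 12, 'b': 8, 'z': 11, 'u': 15, 'd': 13}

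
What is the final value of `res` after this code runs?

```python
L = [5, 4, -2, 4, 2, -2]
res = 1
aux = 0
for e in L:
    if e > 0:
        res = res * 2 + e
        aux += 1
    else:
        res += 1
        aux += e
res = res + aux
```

87

e=5: >0, res = 1*2+5 = 7; aux=1
e=4: >0, res = 7*2+4 = 18; aux=2
e=-2: not >0, res = 18+1 = 19; aux=0
e=4: >0, res = 19*2+4 = 42; aux=1
e=2: >0, res = 42*2+2 = 86; aux=2
e=-2: not >0, res = 86+1 = 87; aux=0
res+aux = 87+0 = 87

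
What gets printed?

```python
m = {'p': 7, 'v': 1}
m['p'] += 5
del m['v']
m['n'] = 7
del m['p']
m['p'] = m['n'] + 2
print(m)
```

{'n': 7, 'p': 9}

m['p'] = 7+5 = 12 → {'p': 12, 'v': 1}
del 'v' → {'p': 12}
m['n'] = 7 → {'p': 12, 'n': 7}
del 'p' → {'n': 7}
m['p'] = m['n']+2 = 9 → {'n': 7, 'p': 9}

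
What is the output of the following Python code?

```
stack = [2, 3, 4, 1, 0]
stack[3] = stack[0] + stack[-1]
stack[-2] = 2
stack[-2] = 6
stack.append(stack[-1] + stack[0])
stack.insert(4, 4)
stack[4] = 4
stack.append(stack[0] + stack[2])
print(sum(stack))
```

27

stack[3] = stack[0]+stack[-1] = 2+0 = 2 → [2, 3, 4, 2, 0]
stack[-2] = 2 → [2, 3, 4, 2, 0]
stack[-2] = 6 → [2, 3, 4, 6, 0]
append stack[-1]+stack[0] = 0+2 = 2 → [2, 3, 4, 6, 0, 2]
insert 4 at 4 → [2, 3, 4, 6, 4, 0, 2]
stack[4] = 4 → [2, 3, 4, 6, 4, 0, 2]
append stack[0]+stack[2] = 2+4 = 6 → [2, 3, 4, 6, 4, 0, 2, 6]
sum = 27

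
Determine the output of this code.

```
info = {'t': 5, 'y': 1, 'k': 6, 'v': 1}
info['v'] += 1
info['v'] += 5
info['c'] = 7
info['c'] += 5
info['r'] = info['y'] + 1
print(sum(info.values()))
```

33

info['v'] = 1+1 = 2 → {'t': 5, 'y': 1, 'k': 6, 'v': 2}
info['v'] = 2+5 = 7 → {'t': 5, 'y': 1, 'k': 6, 'v': 7}
info['c'] = 7 → {'t': 5, 'y': 1, 'k': 6, 'v': 7, 'c': 7}
info['c'] = 7+5 = 12 → {'t': 5, 'y': 1, 'k': 6, 'v': 7, 'c': 12}
info['r'] = info['y']+1 = 2 → {'t': 5, 'y': 1, 'k': 6, 'v': 7, 'c': 12, 'r': 2}
sum of values = 33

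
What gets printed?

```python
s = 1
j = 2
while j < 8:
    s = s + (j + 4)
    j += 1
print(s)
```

52

j=2: s = 1+6 = 7
j=3: s = 7+7 = 14
j=4: s = 14+8 = 22
j=5: s = 22+9 = 31
j=6: s = 31+10 = 41
j=7: s = 41+11 = 52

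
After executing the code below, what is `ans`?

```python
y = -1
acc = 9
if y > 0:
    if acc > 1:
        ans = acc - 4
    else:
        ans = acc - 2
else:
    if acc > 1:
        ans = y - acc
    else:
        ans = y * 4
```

y=-1, acc=9
y > 0 is False; acc > 1 is True
→ ans = y - acc = -10

-10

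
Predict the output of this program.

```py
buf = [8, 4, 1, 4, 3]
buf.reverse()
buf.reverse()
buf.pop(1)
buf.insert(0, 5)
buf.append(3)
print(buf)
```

[5, 8, 1, 4, 3, 3]

reverse → [3, 4, 1, 4, 8]
reverse → [8, 4, 1, 4, 3]
pop(1) removes 4 → [8, 1, 4, 3]
insert 5 at 0 → [5, 8, 1, 4, 3]
append 3 → [5, 8, 1, 4, 3, 3]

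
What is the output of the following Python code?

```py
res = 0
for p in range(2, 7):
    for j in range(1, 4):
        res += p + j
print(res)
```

p=2,j=1: res = 0+3 = 3
p=2,j=2: res = 3+4 = 7
p=2,j=3: res = 7+5 = 12
p=3,j=1: res = 12+4 = 16
p=3,j=2: res = 16+5 = 21
p=3,j=3: res = 21+6 = 27
p=4,j=1: res = 27+5 = 32
p=4,j=2: res = 32+6 = 38
p=4,j=3: res = 38+7 = 45
p=5,j=1: res = 45+6 = 51
p=5,j=2: res = 51+7 = 58
p=5,j=3: res = 58+8 = 66
p=6,j=1: res = 66+7 = 73
p=6,j=2: res = 73+8 = 81
p=6,j=3: res = 81+9 = 90

90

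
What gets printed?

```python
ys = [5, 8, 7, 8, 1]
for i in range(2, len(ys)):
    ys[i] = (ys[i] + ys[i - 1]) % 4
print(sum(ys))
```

19

i=2: ys[2] = (7+8)%4 = 3 → [5, 8, 3, 8, 1]
i=3: ys[3] = (8+3)%4 = 3 → [5, 8, 3, 3, 1]
i=4: ys[4] = (1+3)%4 = 0 → [5, 8, 3, 3, 0]
sum = 19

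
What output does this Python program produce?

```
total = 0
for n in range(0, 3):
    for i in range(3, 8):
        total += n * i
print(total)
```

75

n=0,i=3: total = 0+0 = 0
n=0,i=4: total = 0+0 = 0
n=0,i=5: total = 0+0 = 0
n=0,i=6: total = 0+0 = 0
n=0,i=7: total = 0+0 = 0
n=1,i=3: total = 0+3 = 3
n=1,i=4: total = 3+4 = 7
n=1,i=5: total = 7+5 = 12
n=1,i=6: total = 12+6 = 18
n=1,i=7: total = 18+7 = 25
n=2,i=3: total = 25+6 = 31
n=2,i=4: total = 31+8 = 39
n=2,i=5: total = 39+10 = 49
n=2,i=6: total = 49+12 = 61
n=2,i=7: total = 61+14 = 75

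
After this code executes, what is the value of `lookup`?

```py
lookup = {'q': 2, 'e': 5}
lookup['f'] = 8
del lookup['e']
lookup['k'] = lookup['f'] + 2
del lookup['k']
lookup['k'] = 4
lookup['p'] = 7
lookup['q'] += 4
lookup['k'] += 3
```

{'q': 6, 'f': 8, 'k': 7, 'p': 7}

lookup['f'] = 8 → {'q': 2, 'e': 5, 'f': 8}
del 'e' → {'q': 2, 'f': 8}
lookup['k'] = lookup['f']+2 = 10 → {'q': 2, 'f': 8, 'k': 10}
del 'k' → {'q': 2, 'f': 8}
lookup['k'] = 4 → {'q': 2, 'f': 8, 'k': 4}
lookup['p'] = 7 → {'q': 2, 'f': 8, 'k': 4, 'p': 7}
lookup['q'] = 2+4 = 6 → {'q': 6, 'f': 8, 'k': 4, 'p': 7}
lookup['k'] = 4+3 = 7 → {'q': 6, 'f': 8, 'k': 7, 'p': 7}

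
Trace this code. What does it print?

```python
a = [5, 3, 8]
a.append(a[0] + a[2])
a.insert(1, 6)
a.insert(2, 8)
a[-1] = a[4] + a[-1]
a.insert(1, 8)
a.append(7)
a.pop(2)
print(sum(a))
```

60

append a[0]+a[2] = 5+8 = 13 → [5, 3, 8, 13]
insert 6 at 1 → [5, 6, 3, 8, 13]
insert 8 at 2 → [5, 6, 8, 3, 8, 13]
a[-1] = a[4]+a[-1] = 8+13 = 21 → [5, 6, 8, 3, 8, 21]
insert 8 at 1 → [5, 8, 6, 8, 3, 8, 21]
append 7 → [5, 8, 6, 8, 3, 8, 21, 7]
pop(2) removes 6 → [5, 8, 8, 3, 8, 21, 7]
sum = 60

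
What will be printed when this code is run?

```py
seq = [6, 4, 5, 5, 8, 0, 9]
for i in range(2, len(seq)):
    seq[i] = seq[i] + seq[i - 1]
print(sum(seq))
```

108

i=2: seq[2] = 5+4 = 9 → [6, 4, 9, 5, 8, 0, 9]
i=3: seq[3] = 5+9 = 14 → [6, 4, 9, 14, 8, 0, 9]
i=4: seq[4] = 8+14 = 22 → [6, 4, 9, 14, 22, 0, 9]
i=5: seq[5] = 0+22 = 22 → [6, 4, 9, 14, 22, 22, 9]
i=6: seq[6] = 9+22 = 31 → [6, 4, 9, 14, 22, 22, 31]
sum = 108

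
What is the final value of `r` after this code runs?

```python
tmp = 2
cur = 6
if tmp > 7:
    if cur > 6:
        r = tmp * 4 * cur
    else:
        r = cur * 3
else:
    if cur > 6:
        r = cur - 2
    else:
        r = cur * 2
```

tmp=2, cur=6
tmp > 7 is False; cur > 6 is False
→ r = cur * 2 = 12

12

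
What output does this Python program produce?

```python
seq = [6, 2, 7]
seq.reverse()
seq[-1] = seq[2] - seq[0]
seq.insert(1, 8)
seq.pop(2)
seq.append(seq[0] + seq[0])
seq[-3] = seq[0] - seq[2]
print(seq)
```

[7, 8, -1, 14]

reverse → [7, 2, 6]
seq[-1] = seq[2]-seq[0] = 6-7 = -1 → [7, 2, -1]
insert 8 at 1 → [7, 8, 2, -1]
pop(2) removes 2 → [7, 8, -1]
append seq[0]+seq[0] = 7+7 = 14 → [7, 8, -1, 14]
seq[-3] = seq[0]-seq[2] = 7-(-1) = 8 → [7, 8, -1, 14]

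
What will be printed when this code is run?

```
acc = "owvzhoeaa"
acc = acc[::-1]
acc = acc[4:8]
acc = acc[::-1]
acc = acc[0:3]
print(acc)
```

reverse → 'aaeohzvwo'
slice [4:8] → 'hzvw'
reverse → 'wvzh'
slice [0:3] → 'wvz'

wvz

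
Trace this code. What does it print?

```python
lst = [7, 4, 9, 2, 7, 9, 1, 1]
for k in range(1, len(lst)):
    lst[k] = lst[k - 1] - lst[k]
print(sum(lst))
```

k=1: lst[1] = 7-4 = 3 → [7, 3, 9, 2, 7, 9, 1, 1]
k=2: lst[2] = 3-9 = -6 → [7, 3, -6, 2, 7, 9, 1, 1]
k=3: lst[3] = (-6)-2 = -8 → [7, 3, -6, -8, 7, 9, 1, 1]
k=4: lst[4] = (-8)-7 = -15 → [7, 3, -6, -8, -15, 9, 1, 1]
k=5: lst[5] = (-15)-9 = -24 → [7, 3, -6, -8, -15, -24, 1, 1]
k=6: lst[6] = (-24)-1 = -25 → [7, 3, -6, -8, -15, -24, -25, 1]
k=7: lst[7] = (-25)-1 = -26 → [7, 3, -6, -8, -15, -24, -25, -26]
sum = -94

-94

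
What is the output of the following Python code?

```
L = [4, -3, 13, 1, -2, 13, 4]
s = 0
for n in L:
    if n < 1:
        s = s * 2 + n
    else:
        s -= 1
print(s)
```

n=4: not <1, s = 0-1 = -1
n=-3: <1, s = (-1)*2+(-3) = -5
n=13: not <1, s = (-5)-1 = -6
n=1: not <1, s = (-6)-1 = -7
n=-2: <1, s = (-7)*2+(-2) = -16
n=13: not <1, s = (-16)-1 = -17
n=4: not <1, s = (-17)-1 = -18

-18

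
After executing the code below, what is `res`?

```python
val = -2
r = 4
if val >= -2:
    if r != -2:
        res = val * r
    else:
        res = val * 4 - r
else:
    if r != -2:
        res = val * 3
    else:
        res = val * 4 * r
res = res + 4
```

val=-2, r=4
val >= -2 is True; r != -2 is True
→ res = val * r = -8
res = (-8)+4 = -4

-4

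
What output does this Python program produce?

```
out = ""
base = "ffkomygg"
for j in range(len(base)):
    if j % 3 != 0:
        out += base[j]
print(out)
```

j=0: skip
j=1: add 'f' → 'f'
j=2: add 'k' → 'fk'
j=3: skip
j=4: add 'm' → 'fkm'
j=5: add 'y' → 'fkmy'
j=6: skip
j=7: add 'g' → 'fkmyg'

fkmyg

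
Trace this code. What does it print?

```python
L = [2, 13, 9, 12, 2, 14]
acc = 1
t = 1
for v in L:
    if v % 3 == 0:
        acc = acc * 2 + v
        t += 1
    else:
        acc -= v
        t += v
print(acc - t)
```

-76

v=2: not %3==0, acc = 1-2 = -1; t=3
v=13: not %3==0, acc = (-1)-13 = -14; t=16
v=9: %3==0, acc = (-14)*2+9 = -19; t=17
v=12: %3==0, acc = (-19)*2+12 = -26; t=18
v=2: not %3==0, acc = (-26)-2 = -28; t=20
v=14: not %3==0, acc = (-28)-14 = -42; t=34
acc-t = (-42)-34 = -76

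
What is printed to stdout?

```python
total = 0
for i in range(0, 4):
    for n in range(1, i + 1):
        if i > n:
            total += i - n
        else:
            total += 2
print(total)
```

i=1,n=1: not 1>1, total = 0+2 = 2
i=2,n=1: 2>1, total = 2+1 = 3
i=2,n=2: not 2>2, total = 3+2 = 5
i=3,n=1: 3>1, total = 5+2 = 7
i=3,n=2: 3>2, total = 7+1 = 8
i=3,n=3: not 3>3, total = 8+2 = 10

10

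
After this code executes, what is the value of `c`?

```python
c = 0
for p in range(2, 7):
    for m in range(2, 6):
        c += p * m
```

p=2,m=2: c = 0+4 = 4
p=2,m=3: c = 4+6 = 10
p=2,m=4: c = 10+8 = 18
p=2,m=5: c = 18+10 = 28
p=3,m=2: c = 28+6 = 34
p=3,m=3: c = 34+9 = 43
p=3,m=4: c = 43+12 = 55
p=3,m=5: c = 55+15 = 70
p=4,m=2: c = 70+8 = 78
p=4,m=3: c = 78+12 = 90
p=4,m=4: c = 90+16 = 106
p=4,m=5: c = 106+20 = 126
p=5,m=2: c = 126+10 = 136
p=5,m=3: c = 136+15 = 151
p=5,m=4: c = 151+20 = 171
p=5,m=5: c = 171+25 = 196
p=6,m=2: c = 196+12 = 208
p=6,m=3: c = 208+18 = 226
p=6,m=4: c = 226+24 = 250
p=6,m=5: c = 250+30 = 280

280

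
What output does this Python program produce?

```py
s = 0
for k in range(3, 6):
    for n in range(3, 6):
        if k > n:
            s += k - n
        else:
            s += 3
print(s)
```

22

k=3,n=3: not 3>3, s = 0+3 = 3
k=3,n=4: not 3>4, s = 3+3 = 6
k=3,n=5: not 3>5, s = 6+3 = 9
k=4,n=3: 4>3, s = 9+1 = 10
k=4,n=4: not 4>4, s = 10+3 = 13
k=4,n=5: not 4>5, s = 13+3 = 16
k=5,n=3: 5>3, s = 16+2 = 18
k=5,n=4: 5>4, s = 18+1 = 19
k=5,n=5: not 5>5, s = 19+3 = 22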